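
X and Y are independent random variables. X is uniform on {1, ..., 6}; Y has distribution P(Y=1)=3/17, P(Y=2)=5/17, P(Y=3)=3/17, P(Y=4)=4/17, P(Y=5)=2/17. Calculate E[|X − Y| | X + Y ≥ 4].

P(X + Y ≥ 4) = 91/102.
Summing |X−Y|·P(x,y) over outcomes with X + Y ≥ 4 gives 59/34.
E[|X − Y| | X + Y ≥ 4] = (59/34) / (91/102) = 177/91.

177/91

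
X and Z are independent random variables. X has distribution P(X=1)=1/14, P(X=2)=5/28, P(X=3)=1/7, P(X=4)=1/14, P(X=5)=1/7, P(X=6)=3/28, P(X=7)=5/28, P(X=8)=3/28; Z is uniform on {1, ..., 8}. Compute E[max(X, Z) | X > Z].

P(X > Z) = 101/224.
Summing max(X,Z)·P(x,y) over outcomes with X > Z gives 303/112.
E[max(X, Z) | X > Z] = (303/112) / (101/224) = 6.

6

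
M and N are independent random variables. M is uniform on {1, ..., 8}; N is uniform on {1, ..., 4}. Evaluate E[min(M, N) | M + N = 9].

Outcomes with M + N = 9: (5,4), (6,3), (7,2), (8,1), each with probability 1/32.
E[min(M, N) | M + N = 9] = (4 + 3 + 2 + 1) / 4 = 5/2.

5/2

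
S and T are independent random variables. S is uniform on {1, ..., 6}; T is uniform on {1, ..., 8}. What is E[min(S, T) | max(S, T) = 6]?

P(max(S, T) = 6) = 11/48.
Summing min(S,T)·P(x,y) over outcomes with max(S, T) = 6 gives 3/4.
E[min(S, T) | max(S, T) = 6] = (3/4) / (11/48) = 36/11.

36/11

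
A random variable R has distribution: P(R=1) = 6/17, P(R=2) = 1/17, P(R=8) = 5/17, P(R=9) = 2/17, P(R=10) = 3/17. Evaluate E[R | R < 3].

8/7

P(R < 3) = 7/17.
Σ over the event: 1·6/17 + 2·1/17 = 8/17.
E[R | R < 3] = (8/17) / (7/17) = 8/7.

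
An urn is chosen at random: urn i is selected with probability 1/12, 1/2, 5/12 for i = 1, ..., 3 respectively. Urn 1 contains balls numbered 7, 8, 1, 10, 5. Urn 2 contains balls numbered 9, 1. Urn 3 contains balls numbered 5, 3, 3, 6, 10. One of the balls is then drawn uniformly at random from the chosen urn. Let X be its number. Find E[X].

79/15

E[X | urn 1] = (7+8+1+10+5)/5 = 31/5.
E[X | urn 2] = (9+1)/2 = 5.
E[X | urn 3] = (5+3+3+6+10)/5 = 27/5.
By the law of total expectation,
E[X] = (1/12)·(31/5) + (1/2)·(5) + (5/12)·(27/5) = 79/15.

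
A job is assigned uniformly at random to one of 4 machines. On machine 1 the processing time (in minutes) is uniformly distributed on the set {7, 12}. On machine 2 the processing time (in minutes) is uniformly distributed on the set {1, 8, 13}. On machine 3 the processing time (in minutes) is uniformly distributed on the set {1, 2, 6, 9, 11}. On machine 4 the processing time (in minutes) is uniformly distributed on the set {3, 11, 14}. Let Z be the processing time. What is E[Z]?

959/120

E[Z | machine 1] = (7+12)/2 = 19/2.
E[Z | machine 2] = (1+8+13)/3 = 22/3.
E[Z | machine 3] = (1+2+6+9+11)/5 = 29/5.
E[Z | machine 4] = (3+11+14)/3 = 28/3.
E[Z] = (1/4)·(19/2) + (1/4)·(22/3) + (1/4)·(29/5) + (1/4)·(28/3) = 959/120.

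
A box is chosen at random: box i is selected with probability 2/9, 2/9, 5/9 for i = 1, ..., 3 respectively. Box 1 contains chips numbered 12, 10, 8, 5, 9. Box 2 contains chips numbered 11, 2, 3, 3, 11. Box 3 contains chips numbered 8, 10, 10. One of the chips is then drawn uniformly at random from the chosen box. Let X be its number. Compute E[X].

1144/135

E[X | box 1] = (12+10+8+5+9)/5 = 44/5.
E[X | box 2] = (11+2+3+3+11)/5 = 6.
E[X | box 3] = (8+10+10)/3 = 28/3.
By the law of total expectation,
E[X] = (2/9)·(44/5) + (2/9)·(6) + (5/9)·(28/3) = 1144/135.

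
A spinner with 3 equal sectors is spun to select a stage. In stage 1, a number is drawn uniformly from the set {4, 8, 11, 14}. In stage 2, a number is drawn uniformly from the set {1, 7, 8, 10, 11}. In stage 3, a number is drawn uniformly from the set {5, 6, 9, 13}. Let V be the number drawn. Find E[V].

E[V | stage 1] = (4+8+11+14)/4 = 37/4.
E[V | stage 2] = (1+7+8+10+11)/5 = 37/5.
E[V | stage 3] = (5+6+9+13)/4 = 33/4.
By the law of total expectation,
E[V] = (1/3)·(37/4) + (1/3)·(37/5) + (1/3)·(33/4) = 83/10.

83/10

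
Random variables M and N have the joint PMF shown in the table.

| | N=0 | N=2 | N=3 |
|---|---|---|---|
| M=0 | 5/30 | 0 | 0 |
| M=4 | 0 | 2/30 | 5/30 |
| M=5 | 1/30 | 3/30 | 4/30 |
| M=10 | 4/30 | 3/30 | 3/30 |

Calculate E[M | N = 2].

53/8

P(N = 2) = 4/15.
Summing M·P(M=x,N=y) over the conditioning event gives 53/30.
E[M | N = 2] = (53/30) / (4/15) = 53/8.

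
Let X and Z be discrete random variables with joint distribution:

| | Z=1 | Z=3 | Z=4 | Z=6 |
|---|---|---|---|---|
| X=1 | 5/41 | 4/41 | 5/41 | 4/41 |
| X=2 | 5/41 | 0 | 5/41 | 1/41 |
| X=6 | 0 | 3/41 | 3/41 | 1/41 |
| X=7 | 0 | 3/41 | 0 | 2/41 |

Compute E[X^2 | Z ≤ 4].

P(Z ≤ 4) = 33/41.
Summing X^2·P(X=x,Z=y) over the conditioning event gives 417/41.
E[X^2 | Z ≤ 4] = (417/41) / (33/41) = 139/11.

139/11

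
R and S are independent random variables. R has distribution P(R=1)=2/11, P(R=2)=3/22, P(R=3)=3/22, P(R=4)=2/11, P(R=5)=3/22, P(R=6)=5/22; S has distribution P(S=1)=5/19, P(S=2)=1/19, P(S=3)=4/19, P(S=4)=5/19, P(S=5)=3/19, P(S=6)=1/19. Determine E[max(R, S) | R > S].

1009/208

P(R > S) = 104/209.
Summing max(R,S)·P(x,y) over outcomes with R > S gives 1009/418.
E[max(R, S) | R > S] = (1009/418) / (104/209) = 1009/208.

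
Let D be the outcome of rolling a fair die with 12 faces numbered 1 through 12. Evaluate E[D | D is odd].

Given D is odd, D is equally likely to be any of {1, 3, 5, 7, 9, 11}.
E[D | D is odd] = (1 + 3 + 5 + 7 + 9 + 11) / 6 = 6.

6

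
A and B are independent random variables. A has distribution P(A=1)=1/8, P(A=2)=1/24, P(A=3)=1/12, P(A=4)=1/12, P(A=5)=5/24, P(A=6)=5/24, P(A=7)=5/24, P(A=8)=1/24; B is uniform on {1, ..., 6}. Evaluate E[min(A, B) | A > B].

135/46

P(A > B) = 23/36.
Summing min(A,B)·P(x,y) over outcomes with A > B gives 15/8.
E[min(A, B) | A > B] = (15/8) / (23/36) = 135/46.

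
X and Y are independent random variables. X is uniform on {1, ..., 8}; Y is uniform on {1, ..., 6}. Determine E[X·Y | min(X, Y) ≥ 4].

P(min(X, Y) ≥ 4) = 5/16.
Summing XY·P(x,y) over outcomes with min(X, Y) ≥ 4 gives 75/8.
E[X·Y | min(X, Y) ≥ 4] = (75/8) / (5/16) = 30.

30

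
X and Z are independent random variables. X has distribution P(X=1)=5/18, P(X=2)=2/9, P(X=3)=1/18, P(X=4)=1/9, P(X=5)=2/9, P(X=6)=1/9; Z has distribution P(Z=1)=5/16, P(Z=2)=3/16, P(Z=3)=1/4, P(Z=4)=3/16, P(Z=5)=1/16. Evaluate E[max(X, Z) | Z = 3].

P(Z = 3) = 1/4.
Summing max(X,Z)·P(x,y) over outcomes with Z = 3 gives 35/36.
E[max(X, Z) | Z = 3] = (35/36) / (1/4) = 35/9.

35/9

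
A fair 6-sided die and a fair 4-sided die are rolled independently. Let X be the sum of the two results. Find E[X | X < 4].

P(X < 4) = 1/8.
Σ over the event: 2·1/24 + 3·1/12 = 1/3.
E[X | X < 4] = (1/3) / (1/8) = 8/3.

8/3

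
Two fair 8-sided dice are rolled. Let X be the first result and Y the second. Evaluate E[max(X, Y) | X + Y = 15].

Outcomes with X + Y = 15: (7,8), (8,7), each with probability 1/64.
E[max(X, Y) | X + Y = 15] = (8 + 8) / 2 = 8.

8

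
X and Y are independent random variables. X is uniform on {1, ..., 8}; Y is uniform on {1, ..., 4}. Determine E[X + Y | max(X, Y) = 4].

Outcomes with max(X, Y) = 4: (1,4), (2,4), (3,4), (4,1), (4,2), (4,3), (4,4), each with probability 1/32.
E[X + Y | max(X, Y) = 4] = (5 + 6 + 7 + 5 + 6 + 7 + 8) / 7 = 44/7.

44/7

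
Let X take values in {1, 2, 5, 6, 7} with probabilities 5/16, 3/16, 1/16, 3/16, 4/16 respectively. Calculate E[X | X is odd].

19/5

P(X is odd) = 5/8.
Σ over the event: 1·5/16 + 5·1/16 + 7·1/4 = 19/8.
E[X | X is odd] = (19/8) / (5/8) = 19/5.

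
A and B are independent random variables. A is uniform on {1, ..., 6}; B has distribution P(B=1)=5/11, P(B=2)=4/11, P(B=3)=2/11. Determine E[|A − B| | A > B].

P(A > B) = 47/66.
Summing |A−B|·P(x,y) over outcomes with A > B gives 127/66.
E[|A − B| | A > B] = (127/66) / (47/66) = 127/47.

127/47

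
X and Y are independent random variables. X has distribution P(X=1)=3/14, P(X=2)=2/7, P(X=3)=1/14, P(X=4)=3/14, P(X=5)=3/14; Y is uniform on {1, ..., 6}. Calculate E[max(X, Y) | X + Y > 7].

143/27

P(X + Y > 7) = 9/28.
Summing max(X,Y)·P(x,y) over outcomes with X + Y > 7 gives 143/84.
E[max(X, Y) | X + Y > 7] = (143/84) / (9/28) = 143/27.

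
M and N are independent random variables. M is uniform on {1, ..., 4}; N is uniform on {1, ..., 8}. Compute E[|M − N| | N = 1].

3/2

Outcomes with N = 1: (1,1), (2,1), (3,1), (4,1), each with probability 1/32.
E[|M − N| | N = 1] = (0 + 1 + 2 + 3) / 4 = 3/2.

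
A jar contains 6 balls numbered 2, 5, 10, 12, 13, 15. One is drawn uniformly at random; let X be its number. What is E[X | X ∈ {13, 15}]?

P(X ∈ {13, 15}) = 1/3.
Σ over the event: 13·1/6 + 15·1/6 = 14/3.
E[X | X ∈ {13, 15}] = (14/3) / (1/3) = 14.

14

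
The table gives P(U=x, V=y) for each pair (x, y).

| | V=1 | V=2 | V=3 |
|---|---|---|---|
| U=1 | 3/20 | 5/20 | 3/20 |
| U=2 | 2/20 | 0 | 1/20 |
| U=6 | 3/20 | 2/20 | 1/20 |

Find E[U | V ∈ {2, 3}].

7/3

P(V ∈ {2, 3}) = 3/5.
Σ U·P over the event = 1·(5/20) + 1·(3/20) + 2·(1/20) + 6·(2/20) + 6·(1/20) = 7/5.
E[U | V ∈ {2, 3}] = (7/5) / (3/5) = 7/3.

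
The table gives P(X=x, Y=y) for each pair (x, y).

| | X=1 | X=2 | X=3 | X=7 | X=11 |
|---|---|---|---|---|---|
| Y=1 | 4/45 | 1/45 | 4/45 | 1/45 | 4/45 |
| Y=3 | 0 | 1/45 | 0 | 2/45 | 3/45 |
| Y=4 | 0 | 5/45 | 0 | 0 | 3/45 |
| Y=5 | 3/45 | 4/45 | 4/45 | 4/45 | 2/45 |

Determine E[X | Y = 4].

P(Y = 4) = 8/45.
Σ X·P over the event = 2·(5/45) + 11·(3/45) = 43/45.
E[X | Y = 4] = (43/45) / (8/45) = 43/8.

43/8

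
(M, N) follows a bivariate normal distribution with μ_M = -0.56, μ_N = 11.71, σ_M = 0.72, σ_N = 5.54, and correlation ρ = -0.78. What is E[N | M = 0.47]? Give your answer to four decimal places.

5.5283

For a bivariate normal, E[N | M=x] = μ_N + ρ·(σ_N/σ_M)·(x − μ_M).
E[N | M=0.47] = 11.71 + (-0.78)·(5.54/0.72)·(0.47 − (-0.56)) = 11.71 + (-6.00167)·(1.03) = 5.5283.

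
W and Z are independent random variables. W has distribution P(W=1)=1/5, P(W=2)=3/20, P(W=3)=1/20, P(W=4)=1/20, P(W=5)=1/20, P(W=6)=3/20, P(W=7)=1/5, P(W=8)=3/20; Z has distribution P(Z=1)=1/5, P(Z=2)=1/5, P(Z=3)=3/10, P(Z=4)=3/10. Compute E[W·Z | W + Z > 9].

468/19

P(W + Z > 9) = 57/200.
Summing WZ·P(x,y) over outcomes with W + Z > 9 gives 351/50.
E[W·Z | W + Z > 9] = (351/50) / (57/200) = 468/19.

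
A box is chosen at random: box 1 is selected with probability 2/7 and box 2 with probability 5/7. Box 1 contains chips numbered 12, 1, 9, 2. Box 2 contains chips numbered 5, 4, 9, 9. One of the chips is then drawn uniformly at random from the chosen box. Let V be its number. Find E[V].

E[V | box 1] = (12+1+9+2)/4 = 6.
E[V | box 2] = (5+4+9+9)/4 = 27/4.
E[V] = (2/7)·(6) + (5/7)·(27/4) = 183/28.

183/28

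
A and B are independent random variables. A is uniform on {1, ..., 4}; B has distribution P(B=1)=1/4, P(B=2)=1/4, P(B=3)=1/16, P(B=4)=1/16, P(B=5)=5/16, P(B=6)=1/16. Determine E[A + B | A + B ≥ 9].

64/7

P(A + B ≥ 9) = 7/64.
Summing (A+B)·P(x,y) over outcomes with A + B ≥ 9 gives 1.
E[A + B | A + B ≥ 9] = (1) / (7/64) = 64/7.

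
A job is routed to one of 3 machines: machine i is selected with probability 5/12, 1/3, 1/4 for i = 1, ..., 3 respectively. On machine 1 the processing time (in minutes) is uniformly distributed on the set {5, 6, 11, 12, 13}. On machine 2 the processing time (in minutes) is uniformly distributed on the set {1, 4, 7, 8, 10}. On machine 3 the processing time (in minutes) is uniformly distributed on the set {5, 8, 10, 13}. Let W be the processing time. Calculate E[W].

E[W | machine 1] = (5+6+11+12+13)/5 = 47/5.
E[W | machine 2] = (1+4+7+8+10)/5 = 6.
E[W | machine 3] = (5+8+10+13)/4 = 9.
E[W] = (5/12)·(47/5) + (1/3)·(6) + (1/4)·(9) = 49/6.

49/6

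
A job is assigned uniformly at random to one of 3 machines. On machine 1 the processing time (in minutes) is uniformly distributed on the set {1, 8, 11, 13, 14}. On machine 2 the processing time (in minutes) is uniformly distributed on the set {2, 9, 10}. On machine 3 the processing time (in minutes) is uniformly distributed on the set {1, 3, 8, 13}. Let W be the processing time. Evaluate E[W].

151/20

E[W | machine 1] = (1+8+11+13+14)/5 = 47/5.
E[W | machine 2] = (2+9+10)/3 = 7.
E[W | machine 3] = (1+3+8+13)/4 = 25/4.
E[W] = (1/3)·(47/5) + (1/3)·(7) + (1/3)·(25/4) = 151/20.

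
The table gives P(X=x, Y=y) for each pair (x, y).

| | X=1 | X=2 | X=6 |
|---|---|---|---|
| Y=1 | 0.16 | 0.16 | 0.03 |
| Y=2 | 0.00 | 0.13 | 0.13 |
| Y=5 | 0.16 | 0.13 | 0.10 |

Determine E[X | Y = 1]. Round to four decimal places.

P(Y = 1) = 0.35.
Σ X·P over the event = 1·(0.16) + 2·(0.16) + 6·(0.03) = 0.66.
E[X | Y = 1] = (0.66) / (0.35) = 1.8857.

1.8857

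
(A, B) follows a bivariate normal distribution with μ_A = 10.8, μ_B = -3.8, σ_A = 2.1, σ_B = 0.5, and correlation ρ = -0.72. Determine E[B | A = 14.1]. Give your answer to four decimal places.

E[B | A=x] = μ_B + ρ(σ_B/σ_A)(x − μ_A) for jointly normal variables.
E[B | A=14.1] = -3.8 + (-0.72)·(0.5/2.1)·(14.1 − (10.8)) = -3.8 + (-0.17143)·(3.3) = -4.3657.

-4.3657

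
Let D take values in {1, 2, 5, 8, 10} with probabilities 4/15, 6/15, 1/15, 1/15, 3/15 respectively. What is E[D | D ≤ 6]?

21/11

P(D ≤ 6) = 11/15.
Σ over the event: 1·4/15 + 2·2/5 + 5·1/15 = 7/5.
E[D | D ≤ 6] = (7/5) / (11/15) = 21/11.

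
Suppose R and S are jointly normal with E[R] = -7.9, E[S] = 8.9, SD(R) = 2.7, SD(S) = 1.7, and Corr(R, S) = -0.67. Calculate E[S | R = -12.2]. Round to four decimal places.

10.7140

For a bivariate normal, E[S | R=x] = μ_S + ρ·(σ_S/σ_R)·(x − μ_R).
E[S | R=-12.2] = 8.9 + (-0.67)·(1.7/2.7)·(-12.2 − (-7.9)) = 8.9 + (-0.42185)·(-4.3) = 10.7140.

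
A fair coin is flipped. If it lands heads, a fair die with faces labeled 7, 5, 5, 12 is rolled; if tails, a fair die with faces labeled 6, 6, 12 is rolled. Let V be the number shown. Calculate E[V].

61/8

E[V | heads] = (7+5+5+12)/4 = 29/4.
E[V | tails] = (6+6+12)/3 = 8.
E[V] = (1/2)·(29/4) + (1/2)·(8) = 61/8.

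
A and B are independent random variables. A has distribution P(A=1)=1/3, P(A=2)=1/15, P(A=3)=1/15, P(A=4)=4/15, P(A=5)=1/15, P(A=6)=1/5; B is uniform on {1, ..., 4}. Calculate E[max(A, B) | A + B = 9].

P(A + B = 9) = 1/15.
Summing max(A,B)·P(x,y) over outcomes with A + B = 9 gives 23/60.
E[max(A, B) | A + B = 9] = (23/60) / (1/15) = 23/4.

23/4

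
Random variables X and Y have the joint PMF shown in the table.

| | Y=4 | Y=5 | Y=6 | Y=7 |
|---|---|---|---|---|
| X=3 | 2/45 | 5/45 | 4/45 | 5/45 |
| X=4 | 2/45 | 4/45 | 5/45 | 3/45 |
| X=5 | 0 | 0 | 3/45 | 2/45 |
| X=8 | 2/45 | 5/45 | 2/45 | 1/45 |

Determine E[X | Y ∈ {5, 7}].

P(Y ∈ {5, 7}) = 5/9.
Summing X·P(X=x,Y=y) over the conditioning event gives 116/45.
E[X | Y ∈ {5, 7}] = (116/45) / (5/9) = 116/25.

116/25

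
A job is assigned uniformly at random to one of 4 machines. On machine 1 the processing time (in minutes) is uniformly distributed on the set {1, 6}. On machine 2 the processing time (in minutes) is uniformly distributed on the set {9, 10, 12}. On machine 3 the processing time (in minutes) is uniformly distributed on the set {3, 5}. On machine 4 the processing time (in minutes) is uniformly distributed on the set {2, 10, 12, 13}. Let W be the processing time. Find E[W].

325/48

E[W | machine 1] = (1+6)/2 = 7/2.
E[W | machine 2] = (9+10+12)/3 = 31/3.
E[W | machine 3] = (3+5)/2 = 4.
E[W | machine 4] = (2+10+12+13)/4 = 37/4.
By the law of total expectation,
E[W] = (1/4)·(7/2) + (1/4)·(31/3) + (1/4)·(4) + (1/4)·(37/4) = 325/48.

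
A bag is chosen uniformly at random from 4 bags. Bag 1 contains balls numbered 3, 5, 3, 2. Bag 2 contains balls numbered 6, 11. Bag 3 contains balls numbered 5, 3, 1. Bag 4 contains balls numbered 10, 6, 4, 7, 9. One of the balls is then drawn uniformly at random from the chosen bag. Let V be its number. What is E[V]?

439/80

E[V | bag 1] = (3+5+3+2)/4 = 13/4.
E[V | bag 2] = (6+11)/2 = 17/2.
E[V | bag 3] = (5+3+1)/3 = 3.
E[V | bag 4] = (10+6+4+7+9)/5 = 36/5.
E[V] = (1/4)·(13/4) + (1/4)·(17/2) + (1/4)·(3) + (1/4)·(36/5) = 439/80.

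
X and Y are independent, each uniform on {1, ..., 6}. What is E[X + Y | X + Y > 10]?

34/3

Outcomes with X + Y > 10: (5,6), (6,5), (6,6), each with probability 1/36.
E[X + Y | X + Y > 10] = (11 + 11 + 12) / 3 = 34/3.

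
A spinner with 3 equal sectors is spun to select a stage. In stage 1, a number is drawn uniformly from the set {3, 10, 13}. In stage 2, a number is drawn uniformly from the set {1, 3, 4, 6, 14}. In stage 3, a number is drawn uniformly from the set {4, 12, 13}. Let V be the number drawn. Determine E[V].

E[V | stage 1] = (3+10+13)/3 = 26/3.
E[V | stage 2] = (1+3+4+6+14)/5 = 28/5.
E[V | stage 3] = (4+12+13)/3 = 29/3.
By the law of total expectation,
E[V] = (1/3)·(26/3) + (1/3)·(28/5) + (1/3)·(29/3) = 359/45.

359/45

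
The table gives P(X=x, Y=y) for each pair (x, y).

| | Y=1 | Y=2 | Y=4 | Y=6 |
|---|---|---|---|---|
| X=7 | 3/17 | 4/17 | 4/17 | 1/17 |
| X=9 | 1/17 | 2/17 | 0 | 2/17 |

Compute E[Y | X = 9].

17/5

P(X = 9) = 5/17.
Σ Y·P over the event = 1·(1/17) + 2·(2/17) + 6·(2/17) = 1.
E[Y | X = 9] = (1) / (5/17) = 17/5.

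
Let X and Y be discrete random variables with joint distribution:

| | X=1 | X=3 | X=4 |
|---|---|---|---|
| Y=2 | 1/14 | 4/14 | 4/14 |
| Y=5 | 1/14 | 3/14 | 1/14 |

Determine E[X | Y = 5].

P(Y = 5) = 5/14.
Σ X·P over the event = 1·(1/14) + 3·(3/14) + 4·(1/14) = 1.
E[X | Y = 5] = (1) / (5/14) = 14/5.

14/5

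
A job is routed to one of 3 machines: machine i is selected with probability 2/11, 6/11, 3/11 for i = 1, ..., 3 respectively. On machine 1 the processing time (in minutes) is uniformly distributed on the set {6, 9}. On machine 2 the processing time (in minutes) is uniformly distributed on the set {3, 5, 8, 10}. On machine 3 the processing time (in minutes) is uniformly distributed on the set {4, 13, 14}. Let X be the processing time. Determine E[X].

85/11

E[X | machine 1] = (6+9)/2 = 15/2.
E[X | machine 2] = (3+5+8+10)/4 = 13/2.
E[X | machine 3] = (4+13+14)/3 = 31/3.
By the law of total expectation,
E[X] = (2/11)·(15/2) + (6/11)·(13/2) + (3/11)·(31/3) = 85/11.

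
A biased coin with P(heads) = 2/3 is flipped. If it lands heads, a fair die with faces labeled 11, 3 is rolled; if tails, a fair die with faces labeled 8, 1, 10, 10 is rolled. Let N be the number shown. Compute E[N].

E[N | heads] = (11+3)/2 = 7.
E[N | tails] = (8+1+10+10)/4 = 29/4.
E[N] = (2/3)·(7) + (1/3)·(29/4) = 85/12.

85/12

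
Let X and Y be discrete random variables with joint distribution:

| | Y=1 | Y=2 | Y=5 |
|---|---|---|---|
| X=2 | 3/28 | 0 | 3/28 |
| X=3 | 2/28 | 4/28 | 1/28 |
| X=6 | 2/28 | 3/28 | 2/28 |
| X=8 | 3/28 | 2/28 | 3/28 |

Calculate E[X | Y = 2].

P(Y = 2) = 9/28.
Σ X·P over the event = 3·(4/28) + 6·(3/28) + 8·(2/28) = 23/14.
E[X | Y = 2] = (23/14) / (9/28) = 46/9.

46/9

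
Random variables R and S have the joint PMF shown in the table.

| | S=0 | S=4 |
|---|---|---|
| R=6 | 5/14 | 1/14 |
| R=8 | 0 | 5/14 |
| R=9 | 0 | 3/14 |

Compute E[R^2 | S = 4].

599/9

P(S = 4) = 9/14.
Σ R^2·P over the event = 36·(1/14) + 64·(5/14) + 81·(3/14) = 599/14.
E[R^2 | S = 4] = (599/14) / (9/14) = 599/9.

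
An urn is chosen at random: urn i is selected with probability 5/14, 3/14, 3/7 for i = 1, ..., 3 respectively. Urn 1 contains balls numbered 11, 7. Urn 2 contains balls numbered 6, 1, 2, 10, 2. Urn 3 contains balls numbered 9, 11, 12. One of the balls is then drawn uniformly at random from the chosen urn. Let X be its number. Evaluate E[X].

E[X | urn 1] = (11+7)/2 = 9.
E[X | urn 2] = (6+1+2+10+2)/5 = 21/5.
E[X | urn 3] = (9+11+12)/3 = 32/3.
By the law of total expectation,
E[X] = (5/14)·(9) + (3/14)·(21/5) + (3/7)·(32/3) = 304/35.

304/35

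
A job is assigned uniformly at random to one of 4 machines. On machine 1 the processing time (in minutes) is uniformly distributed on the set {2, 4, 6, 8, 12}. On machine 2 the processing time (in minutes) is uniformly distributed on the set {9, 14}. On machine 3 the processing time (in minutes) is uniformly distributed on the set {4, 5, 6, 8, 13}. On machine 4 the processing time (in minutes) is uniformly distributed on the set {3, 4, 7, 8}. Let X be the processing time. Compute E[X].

E[X | machine 1] = (2+4+6+8+12)/5 = 32/5.
E[X | machine 2] = (9+14)/2 = 23/2.
E[X | machine 3] = (4+5+6+8+13)/5 = 36/5.
E[X | machine 4] = (3+4+7+8)/4 = 11/2.
By the law of total expectation,
E[X] = (1/4)·(32/5) + (1/4)·(23/2) + (1/4)·(36/5) + (1/4)·(11/2) = 153/20.

153/20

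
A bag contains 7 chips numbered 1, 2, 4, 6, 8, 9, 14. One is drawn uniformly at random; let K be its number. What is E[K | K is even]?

34/5

P(K is even) = 5/7.
Σ over the event: 2·1/7 + 4·1/7 + 6·1/7 + 8·1/7 + 14·1/7 = 34/7.
E[K | K is even] = (34/7) / (5/7) = 34/5.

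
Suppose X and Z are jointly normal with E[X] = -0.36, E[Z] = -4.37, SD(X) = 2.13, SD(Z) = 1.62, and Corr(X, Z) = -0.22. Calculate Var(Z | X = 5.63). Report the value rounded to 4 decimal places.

2.4974

For a bivariate normal, Var(Z | X=x) = σ_Z²(1 − ρ²).
Var(Z | X=5.63) = (1.62)²·(1 − (-0.22)²) = 2.6244·0.9516 = 2.4974.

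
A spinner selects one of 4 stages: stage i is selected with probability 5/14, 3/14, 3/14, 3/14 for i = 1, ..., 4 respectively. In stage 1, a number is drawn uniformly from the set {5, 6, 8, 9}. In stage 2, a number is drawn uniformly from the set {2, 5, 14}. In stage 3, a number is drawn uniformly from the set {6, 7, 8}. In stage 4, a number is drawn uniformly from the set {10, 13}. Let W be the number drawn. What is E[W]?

223/28

E[W | stage 1] = (5+6+8+9)/4 = 7.
E[W | stage 2] = (2+5+14)/3 = 7.
E[W | stage 3] = (6+7+8)/3 = 7.
E[W | stage 4] = (10+13)/2 = 23/2.
E[W] = (5/14)·(7) + (3/14)·(7) + (3/14)·(7) + (3/14)·(23/2) = 223/28.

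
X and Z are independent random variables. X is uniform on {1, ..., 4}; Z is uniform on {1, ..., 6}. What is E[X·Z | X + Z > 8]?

P(X + Z > 8) = 1/8.
Summing XZ·P(x,y) over outcomes with X + Z > 8 gives 31/12.
E[X·Z | X + Z > 8] = (31/12) / (1/8) = 62/3.

62/3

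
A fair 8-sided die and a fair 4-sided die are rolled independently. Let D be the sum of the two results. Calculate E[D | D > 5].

92/11

P(D > 5) = 11/16.
Σ over the event: 6·1/8 + 7·1/8 + 8·1/8 + 9·1/8 + 10·3/32 + 11·1/16 + 12·1/32 = 23/4.
E[D | D > 5] = (23/4) / (11/16) = 92/11.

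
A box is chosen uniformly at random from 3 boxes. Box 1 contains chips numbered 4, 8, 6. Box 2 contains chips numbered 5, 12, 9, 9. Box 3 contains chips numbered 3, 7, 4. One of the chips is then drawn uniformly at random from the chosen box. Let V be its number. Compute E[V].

233/36

E[V | box 1] = (4+8+6)/3 = 6.
E[V | box 2] = (5+12+9+9)/4 = 35/4.
E[V | box 3] = (3+7+4)/3 = 14/3.
E[V] = (1/3)·(6) + (1/3)·(35/4) + (1/3)·(14/3) = 233/36.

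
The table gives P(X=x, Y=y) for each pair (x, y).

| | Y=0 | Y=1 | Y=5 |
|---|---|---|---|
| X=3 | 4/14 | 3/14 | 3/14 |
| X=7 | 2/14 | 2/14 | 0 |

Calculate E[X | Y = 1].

23/5

P(Y = 1) = 5/14.
Σ X·P over the event = 3·(3/14) + 7·(2/14) = 23/14.
E[X | Y = 1] = (23/14) / (5/14) = 23/5.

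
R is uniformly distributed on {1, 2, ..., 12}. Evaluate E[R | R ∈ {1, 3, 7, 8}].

P(R ∈ {1, 3, 7, 8}) = 1/3.
Σ over the event: 1·1/12 + 3·1/12 + 7·1/12 + 8·1/12 = 19/12.
E[R | R ∈ {1, 3, 7, 8}] = (19/12) / (1/3) = 19/4.

19/4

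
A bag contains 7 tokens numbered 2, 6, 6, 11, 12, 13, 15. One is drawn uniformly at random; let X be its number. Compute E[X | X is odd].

P(X is odd) = 3/7.
Σ over the event: 11·1/7 + 13·1/7 + 15·1/7 = 39/7.
E[X | X is odd] = (39/7) / (3/7) = 13.

13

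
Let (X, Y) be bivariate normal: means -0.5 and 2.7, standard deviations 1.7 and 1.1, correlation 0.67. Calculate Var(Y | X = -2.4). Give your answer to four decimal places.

For a bivariate normal, Var(Y | X=x) = σ_Y²(1 − ρ²).
Var(Y | X=-2.4) = (1.1)²·(1 − (0.67)²) = 1.21·0.5511 = 0.6668.

0.6668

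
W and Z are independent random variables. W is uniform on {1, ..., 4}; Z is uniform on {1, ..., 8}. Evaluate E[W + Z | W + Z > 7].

P(W + Z > 7) = 7/16.
Summing (W+Z)·P(x,y) over outcomes with W + Z > 7 gives 33/8.
E[W + Z | W + Z > 7] = (33/8) / (7/16) = 66/7.

66/7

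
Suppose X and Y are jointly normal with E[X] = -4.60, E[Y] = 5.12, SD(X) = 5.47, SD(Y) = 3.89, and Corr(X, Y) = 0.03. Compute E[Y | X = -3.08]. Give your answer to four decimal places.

5.1524

The regression of Y on X has slope ρ·σ_Y/σ_X and passes through (μ_X, μ_Y).
E[Y | X=-3.08] = 5.12 + (0.03)·(3.89/5.47)·(-3.08 − (-4.60)) = 5.12 + (0.021335)·(1.52) = 5.1524.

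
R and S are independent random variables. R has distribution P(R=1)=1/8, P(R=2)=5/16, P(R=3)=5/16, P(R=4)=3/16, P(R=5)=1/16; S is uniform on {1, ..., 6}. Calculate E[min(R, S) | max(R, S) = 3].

21/11

P(max(R, S) = 3) = 11/48.
Summing min(R,S)·P(x,y) over outcomes with max(R, S) = 3 gives 7/16.
E[min(R, S) | max(R, S) = 3] = (7/16) / (11/48) = 21/11.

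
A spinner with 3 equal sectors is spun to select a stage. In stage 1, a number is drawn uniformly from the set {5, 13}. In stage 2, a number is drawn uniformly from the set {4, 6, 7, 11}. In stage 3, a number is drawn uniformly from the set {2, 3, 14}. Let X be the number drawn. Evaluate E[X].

67/9

E[X | stage 1] = (5+13)/2 = 9.
E[X | stage 2] = (4+6+7+11)/4 = 7.
E[X | stage 3] = (2+3+14)/3 = 19/3.
By the law of total expectation,
E[X] = (1/3)·(9) + (1/3)·(7) + (1/3)·(19/3) = 67/9.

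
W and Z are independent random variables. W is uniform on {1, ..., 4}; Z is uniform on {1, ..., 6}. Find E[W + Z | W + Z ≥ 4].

136/21

P(W + Z ≥ 4) = 7/8.
Summing (W+Z)·P(x,y) over outcomes with W + Z ≥ 4 gives 17/3.
E[W + Z | W + Z ≥ 4] = (17/3) / (7/8) = 136/21.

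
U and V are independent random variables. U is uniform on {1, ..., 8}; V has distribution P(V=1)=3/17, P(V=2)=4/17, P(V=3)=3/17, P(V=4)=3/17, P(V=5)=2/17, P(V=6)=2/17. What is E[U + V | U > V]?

693/82

P(U > V) = 41/68.
Summing (U+V)·P(x,y) over outcomes with U > V gives 693/136.
E[U + V | U > V] = (693/136) / (41/68) = 693/82.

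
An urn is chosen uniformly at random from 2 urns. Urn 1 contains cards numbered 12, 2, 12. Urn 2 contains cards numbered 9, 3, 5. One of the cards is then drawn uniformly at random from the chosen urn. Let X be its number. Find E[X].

43/6

E[X | urn 1] = (12+2+12)/3 = 26/3.
E[X | urn 2] = (9+3+5)/3 = 17/3.
E[X] = (1/2)·(26/3) + (1/2)·(17/3) = 43/6.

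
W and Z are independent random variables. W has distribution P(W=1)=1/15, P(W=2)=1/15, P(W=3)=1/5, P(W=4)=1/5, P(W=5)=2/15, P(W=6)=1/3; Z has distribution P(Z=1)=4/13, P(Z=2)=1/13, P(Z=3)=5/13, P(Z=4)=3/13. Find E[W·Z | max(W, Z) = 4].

P(max(W, Z) = 4) = 18/65.
Summing WZ·P(x,y) over outcomes with max(W, Z) = 4 gives 36/13.
E[W·Z | max(W, Z) = 4] = (36/13) / (18/65) = 10.

10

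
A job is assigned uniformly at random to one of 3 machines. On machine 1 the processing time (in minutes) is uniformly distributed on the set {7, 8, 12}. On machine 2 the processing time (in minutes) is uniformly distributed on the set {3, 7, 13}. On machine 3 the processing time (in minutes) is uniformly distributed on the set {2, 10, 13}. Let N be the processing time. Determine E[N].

E[N | machine 1] = (7+8+12)/3 = 9.
E[N | machine 2] = (3+7+13)/3 = 23/3.
E[N | machine 3] = (2+10+13)/3 = 25/3.
E[N] = (1/3)·(9) + (1/3)·(23/3) + (1/3)·(25/3) = 25/3.

25/3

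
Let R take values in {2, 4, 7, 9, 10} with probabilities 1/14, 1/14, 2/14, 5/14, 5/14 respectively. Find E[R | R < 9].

5

P(R < 9) = 2/7.
Σ over the event: 2·1/14 + 4·1/14 + 7·1/7 = 10/7.
E[R | R < 9] = (10/7) / (2/7) = 5.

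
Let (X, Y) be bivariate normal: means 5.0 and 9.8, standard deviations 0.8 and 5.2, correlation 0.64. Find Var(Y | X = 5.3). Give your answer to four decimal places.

15.9644

For a bivariate normal, Var(Y | X=x) = σ_Y²(1 − ρ²).
Var(Y | X=5.3) = (5.2)²·(1 − (0.64)²) = 27.04·0.5904 = 15.9644.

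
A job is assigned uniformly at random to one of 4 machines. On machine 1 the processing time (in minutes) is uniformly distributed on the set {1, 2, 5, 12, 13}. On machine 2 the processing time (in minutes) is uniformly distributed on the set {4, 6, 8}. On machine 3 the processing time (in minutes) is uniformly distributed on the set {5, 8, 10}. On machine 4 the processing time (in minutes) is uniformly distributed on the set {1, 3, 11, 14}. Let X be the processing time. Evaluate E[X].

1651/240

E[X | machine 1] = (1+2+5+12+13)/5 = 33/5.
E[X | machine 2] = (4+6+8)/3 = 6.
E[X | machine 3] = (5+8+10)/3 = 23/3.
E[X | machine 4] = (1+3+11+14)/4 = 29/4.
E[X] = (1/4)·(33/5) + (1/4)·(6) + (1/4)·(23/3) + (1/4)·(29/4) = 1651/240.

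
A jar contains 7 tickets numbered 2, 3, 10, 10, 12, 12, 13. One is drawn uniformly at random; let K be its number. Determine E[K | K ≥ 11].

37/3

P(K ≥ 11) = 3/7.
Σ over the event: 12·2/7 + 13·1/7 = 37/7.
E[K | K ≥ 11] = (37/7) / (3/7) = 37/3.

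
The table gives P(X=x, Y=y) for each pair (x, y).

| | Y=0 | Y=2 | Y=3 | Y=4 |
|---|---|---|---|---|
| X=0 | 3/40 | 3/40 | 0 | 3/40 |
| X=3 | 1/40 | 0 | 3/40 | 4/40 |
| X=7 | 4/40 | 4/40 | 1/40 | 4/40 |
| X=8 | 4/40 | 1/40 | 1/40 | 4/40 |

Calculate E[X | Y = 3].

P(Y = 3) = 1/8.
Σ X·P over the event = 3·(3/40) + 7·(1/40) + 8·(1/40) = 3/5.
E[X | Y = 3] = (3/5) / (1/8) = 24/5.

24/5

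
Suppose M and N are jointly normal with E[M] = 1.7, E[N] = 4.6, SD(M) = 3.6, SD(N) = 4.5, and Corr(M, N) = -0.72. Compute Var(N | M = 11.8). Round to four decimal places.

9.7524

For a bivariate normal, Var(N | M=x) = σ_N²(1 − ρ²).
Var(N | M=11.8) = (4.5)²·(1 − (-0.72)²) = 20.25·0.4816 = 9.7524.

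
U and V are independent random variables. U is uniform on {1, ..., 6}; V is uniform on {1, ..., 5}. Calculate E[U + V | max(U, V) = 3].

24/5

Outcomes with max(U, V) = 3: (1,3), (2,3), (3,1), (3,2), (3,3), each with probability 1/30.
E[U + V | max(U, V) = 3] = (4 + 5 + 4 + 5 + 6) / 5 = 24/5.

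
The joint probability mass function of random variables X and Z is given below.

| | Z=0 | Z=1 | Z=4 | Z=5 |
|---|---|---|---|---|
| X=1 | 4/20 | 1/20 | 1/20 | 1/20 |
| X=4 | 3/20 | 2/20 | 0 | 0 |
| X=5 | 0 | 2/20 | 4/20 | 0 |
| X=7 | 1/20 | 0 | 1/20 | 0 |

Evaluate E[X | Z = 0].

23/8

P(Z = 0) = 2/5.
Σ X·P over the event = 1·(4/20) + 4·(3/20) + 7·(1/20) = 23/20.
E[X | Z = 0] = (23/20) / (2/5) = 23/8.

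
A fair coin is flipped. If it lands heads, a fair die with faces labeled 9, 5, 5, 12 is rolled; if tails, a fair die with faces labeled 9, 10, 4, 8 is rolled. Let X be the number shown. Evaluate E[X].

E[X | heads] = (9+5+5+12)/4 = 31/4.
E[X | tails] = (9+10+4+8)/4 = 31/4.
E[X] = (1/2)·(31/4) + (1/2)·(31/4) = 31/4.

31/4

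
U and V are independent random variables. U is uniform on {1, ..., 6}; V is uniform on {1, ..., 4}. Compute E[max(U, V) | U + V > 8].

P(U + V > 8) = 1/8.
Summing max(U,V)·P(x,y) over outcomes with U + V > 8 gives 17/24.
E[max(U, V) | U + V > 8] = (17/24) / (1/8) = 17/3.

17/3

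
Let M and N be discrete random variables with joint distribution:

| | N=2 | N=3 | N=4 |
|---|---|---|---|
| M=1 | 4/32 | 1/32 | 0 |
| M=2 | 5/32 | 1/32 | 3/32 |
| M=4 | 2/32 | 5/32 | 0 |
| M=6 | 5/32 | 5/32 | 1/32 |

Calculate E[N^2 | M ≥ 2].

211/27

P(M ≥ 2) = 27/32.
Σ N^2·P over the event = 4·(5/32) + 9·(1/32) + 16·(3/32) + 4·(2/32) + 9·(5/32) + 4·(5/32) + 9·(5/32) + 16·(1/32) = 211/32.
E[N^2 | M ≥ 2] = (211/32) / (27/32) = 211/27.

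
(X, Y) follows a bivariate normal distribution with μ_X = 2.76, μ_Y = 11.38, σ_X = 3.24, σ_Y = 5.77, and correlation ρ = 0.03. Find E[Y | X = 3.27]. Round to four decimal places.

11.4072

E[Y | X=x] = μ_Y + ρ(σ_Y/σ_X)(x − μ_X) for jointly normal variables.
E[Y | X=3.27] = 11.38 + (0.03)·(5.77/3.24)·(3.27 − (2.76)) = 11.38 + (0.053426)·(0.51) = 11.4072.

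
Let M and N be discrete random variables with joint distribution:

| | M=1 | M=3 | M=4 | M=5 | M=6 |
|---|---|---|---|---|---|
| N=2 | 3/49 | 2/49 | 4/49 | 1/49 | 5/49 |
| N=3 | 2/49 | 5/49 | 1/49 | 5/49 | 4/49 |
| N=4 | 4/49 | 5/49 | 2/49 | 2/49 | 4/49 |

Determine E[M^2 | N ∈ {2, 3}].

P(N ∈ {2, 3}) = 32/49.
Summing M^2·P(M=x,N=y) over the conditioning event gives 622/49.
E[M^2 | N ∈ {2, 3}] = (622/49) / (32/49) = 311/16.

311/16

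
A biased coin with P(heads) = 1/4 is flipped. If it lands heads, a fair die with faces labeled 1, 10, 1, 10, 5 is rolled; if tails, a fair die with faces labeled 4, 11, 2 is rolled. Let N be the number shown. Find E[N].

E[N | heads] = (1+10+1+10+5)/5 = 27/5.
E[N | tails] = (4+11+2)/3 = 17/3.
E[N] = (1/4)·(27/5) + (3/4)·(17/3) = 28/5.

28/5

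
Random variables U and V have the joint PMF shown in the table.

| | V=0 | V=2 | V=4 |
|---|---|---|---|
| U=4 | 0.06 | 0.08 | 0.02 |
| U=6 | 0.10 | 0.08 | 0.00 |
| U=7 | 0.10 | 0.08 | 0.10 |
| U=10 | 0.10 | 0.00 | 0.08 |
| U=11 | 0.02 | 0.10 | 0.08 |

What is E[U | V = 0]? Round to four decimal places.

P(V = 0) = 0.38.
Summing U·P(U=x,V=y) over the conditioning event gives 2.76.
E[U | V = 0] = (2.76) / (0.38) = 7.2632.

7.2632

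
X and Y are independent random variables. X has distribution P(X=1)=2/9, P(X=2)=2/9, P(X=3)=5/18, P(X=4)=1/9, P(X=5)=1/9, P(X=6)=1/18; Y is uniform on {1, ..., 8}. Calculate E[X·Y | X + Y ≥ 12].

340/9

P(X + Y ≥ 12) = 1/16.
Summing XY·P(x,y) over outcomes with X + Y ≥ 12 gives 85/36.
E[X·Y | X + Y ≥ 12] = (85/36) / (1/16) = 340/9.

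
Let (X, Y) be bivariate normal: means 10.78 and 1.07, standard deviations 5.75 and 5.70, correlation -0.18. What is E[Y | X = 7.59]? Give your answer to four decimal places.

1.6392

For a bivariate normal, E[Y | X=x] = μ_Y + ρ·(σ_Y/σ_X)·(x − μ_X).
E[Y | X=7.59] = 1.07 + (-0.18)·(5.70/5.75)·(7.59 − (10.78)) = 1.07 + (-0.17843)·(-3.19) = 1.6392.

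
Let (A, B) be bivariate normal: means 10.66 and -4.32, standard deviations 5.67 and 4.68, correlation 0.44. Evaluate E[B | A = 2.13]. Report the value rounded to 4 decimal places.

The regression of B on A has slope ρ·σ_B/σ_A and passes through (μ_A, μ_B).
E[B | A=2.13] = -4.32 + (0.44)·(4.68/5.67)·(2.13 − (10.66)) = -4.32 + (0.363175)·(-8.53) = -7.4179.

-7.4179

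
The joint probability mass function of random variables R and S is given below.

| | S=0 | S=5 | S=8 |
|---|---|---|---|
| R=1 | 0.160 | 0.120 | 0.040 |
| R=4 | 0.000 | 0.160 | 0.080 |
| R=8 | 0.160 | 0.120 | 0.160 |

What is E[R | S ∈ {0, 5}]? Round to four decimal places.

P(S ∈ {0, 5}) = 0.720.
Σ R·P over the event = 1·(0.160) + 1·(0.120) + 4·(0.160) + 8·(0.160) + 8·(0.120) = 3.160.
E[R | S ∈ {0, 5}] = (3.160) / (0.720) = 4.3889.

4.3889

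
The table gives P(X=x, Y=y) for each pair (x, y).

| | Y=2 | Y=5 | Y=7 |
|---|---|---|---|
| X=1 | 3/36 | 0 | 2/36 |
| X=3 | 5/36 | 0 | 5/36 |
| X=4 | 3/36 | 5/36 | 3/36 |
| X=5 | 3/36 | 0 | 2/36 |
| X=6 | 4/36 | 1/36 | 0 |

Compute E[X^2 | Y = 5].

P(Y = 5) = 1/6.
Σ X^2·P over the event = 16·(5/36) + 36·(1/36) = 29/9.
E[X^2 | Y = 5] = (29/9) / (1/6) = 58/3.

58/3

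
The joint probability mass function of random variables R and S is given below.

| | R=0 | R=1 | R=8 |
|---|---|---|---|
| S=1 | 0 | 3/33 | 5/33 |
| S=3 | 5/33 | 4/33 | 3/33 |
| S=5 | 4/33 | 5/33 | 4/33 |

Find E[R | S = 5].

P(S = 5) = 13/33.
Summing R·P(R=x,S=y) over the conditioning event gives 37/33.
E[R | S = 5] = (37/33) / (13/33) = 37/13.

37/13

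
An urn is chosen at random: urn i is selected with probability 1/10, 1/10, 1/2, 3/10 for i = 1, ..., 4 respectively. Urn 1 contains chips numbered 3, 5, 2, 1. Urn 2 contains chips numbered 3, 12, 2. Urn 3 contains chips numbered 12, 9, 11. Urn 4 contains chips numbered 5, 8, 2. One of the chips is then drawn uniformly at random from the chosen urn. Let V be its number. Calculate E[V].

307/40

E[V | urn 1] = (3+5+2+1)/4 = 11/4.
E[V | urn 2] = (3+12+2)/3 = 17/3.
E[V | urn 3] = (12+9+11)/3 = 32/3.
E[V | urn 4] = (5+8+2)/3 = 5.
By the law of total expectation,
E[V] = (1/10)·(11/4) + (1/10)·(17/3) + (1/2)·(32/3) + (3/10)·(5) = 307/40.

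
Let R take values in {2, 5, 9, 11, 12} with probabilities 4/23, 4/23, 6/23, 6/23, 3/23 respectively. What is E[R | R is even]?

44/7

P(R is even) = 7/23.
Σ over the event: 2·4/23 + 12·3/23 = 44/23.
E[R | R is even] = (44/23) / (7/23) = 44/7.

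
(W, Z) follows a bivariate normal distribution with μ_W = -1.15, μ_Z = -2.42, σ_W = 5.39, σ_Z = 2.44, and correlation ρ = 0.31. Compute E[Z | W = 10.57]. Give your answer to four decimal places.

E[Z | W=x] = μ_Z + ρ(σ_Z/σ_W)(x − μ_W) for jointly normal variables.
E[Z | W=10.57] = -2.42 + (0.31)·(2.44/5.39)·(10.57 − (-1.15)) = -2.42 + (0.14033)·(11.72) = -0.7753.

-0.7753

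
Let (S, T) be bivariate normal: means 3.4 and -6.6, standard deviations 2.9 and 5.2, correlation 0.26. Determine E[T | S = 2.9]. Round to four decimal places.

The regression of T on S has slope ρ·σ_T/σ_S and passes through (μ_S, μ_T).
E[T | S=2.9] = -6.6 + (0.26)·(5.2/2.9)·(2.9 − (3.4)) = -6.6 + (0.46621)·(-0.5) = -6.8331.

-6.8331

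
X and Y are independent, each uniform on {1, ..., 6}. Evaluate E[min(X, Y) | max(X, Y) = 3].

9/5

P(max(X, Y) = 3) = 5/36.
Summing min(X,Y)·P(x,y) over outcomes with max(X, Y) = 3 gives 1/4.
E[min(X, Y) | max(X, Y) = 3] = (1/4) / (5/36) = 9/5.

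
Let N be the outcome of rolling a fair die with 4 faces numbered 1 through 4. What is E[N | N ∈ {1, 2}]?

3/2

P(N ∈ {1, 2}) = 1/2.
Σ over the event: 1·1/4 + 2·1/4 = 3/4.
E[N | N ∈ {1, 2}] = (3/4) / (1/2) = 3/2.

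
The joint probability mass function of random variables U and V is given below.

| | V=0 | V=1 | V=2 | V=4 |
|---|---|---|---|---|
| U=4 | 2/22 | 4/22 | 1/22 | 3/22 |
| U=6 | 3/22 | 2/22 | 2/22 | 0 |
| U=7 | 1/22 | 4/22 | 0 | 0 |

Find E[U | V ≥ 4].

P(V ≥ 4) = 3/22.
Σ U·P over the event = 4·(3/22) = 6/11.
E[U | V ≥ 4] = (6/11) / (3/22) = 4.

4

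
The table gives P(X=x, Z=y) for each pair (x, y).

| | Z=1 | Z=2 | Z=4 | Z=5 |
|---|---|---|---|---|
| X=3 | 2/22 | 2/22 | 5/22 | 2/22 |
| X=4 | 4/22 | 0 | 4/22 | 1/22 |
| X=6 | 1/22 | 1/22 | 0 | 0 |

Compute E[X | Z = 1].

4

P(Z = 1) = 7/22.
Summing X·P(X=x,Z=y) over the conditioning event gives 14/11.
E[X | Z = 1] = (14/11) / (7/22) = 4.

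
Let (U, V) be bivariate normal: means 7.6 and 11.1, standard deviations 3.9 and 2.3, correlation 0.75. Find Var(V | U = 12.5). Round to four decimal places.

For a bivariate normal, Var(V | U=x) = σ_V²(1 − ρ²).
Var(V | U=12.5) = (2.3)²·(1 − (0.75)²) = 5.29·0.4375 = 2.3144.

2.3144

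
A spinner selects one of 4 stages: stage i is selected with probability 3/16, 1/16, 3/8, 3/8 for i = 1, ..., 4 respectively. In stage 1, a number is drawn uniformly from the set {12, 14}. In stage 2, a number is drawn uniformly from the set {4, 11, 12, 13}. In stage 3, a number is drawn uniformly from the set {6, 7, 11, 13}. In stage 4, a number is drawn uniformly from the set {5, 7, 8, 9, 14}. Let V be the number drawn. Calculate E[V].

1561/160

E[V | stage 1] = (12+14)/2 = 13.
E[V | stage 2] = (4+11+12+13)/4 = 10.
E[V | stage 3] = (6+7+11+13)/4 = 37/4.
E[V | stage 4] = (5+7+8+9+14)/5 = 43/5.
E[V] = (3/16)·(13) + (1/16)·(10) + (3/8)·(37/4) + (3/8)·(43/5) = 1561/160.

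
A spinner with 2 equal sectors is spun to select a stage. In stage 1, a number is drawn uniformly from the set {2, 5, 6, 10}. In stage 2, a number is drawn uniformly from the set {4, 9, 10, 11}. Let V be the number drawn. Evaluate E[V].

E[V | stage 1] = (2+5+6+10)/4 = 23/4.
E[V | stage 2] = (4+9+10+11)/4 = 17/2.
By the law of total expectation,
E[V] = (1/2)·(23/4) + (1/2)·(17/2) = 57/8.

57/8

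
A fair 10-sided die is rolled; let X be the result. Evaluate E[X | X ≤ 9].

Given X ≤ 9, X is equally likely to be any of {1, 2, 3, 4, 5, 6, 7, 8, 9}.
E[X | X ≤ 9] = (1 + 2 + 3 + 4 + 5 + 6 + 7 + 8 + 9) / 9 = 5.

5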